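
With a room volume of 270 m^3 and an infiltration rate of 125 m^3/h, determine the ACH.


ACH = flow / volume
ACH = 125 / 270
ACH = 0.463

0.463


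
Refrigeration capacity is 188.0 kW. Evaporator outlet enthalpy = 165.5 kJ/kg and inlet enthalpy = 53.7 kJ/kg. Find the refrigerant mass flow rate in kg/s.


dh = 165.5 - 53.7 = 111.8 kJ/kg
m_dot = Q / dh = 188.0 / 111.8 = 1.6816 kg/s

1.6816


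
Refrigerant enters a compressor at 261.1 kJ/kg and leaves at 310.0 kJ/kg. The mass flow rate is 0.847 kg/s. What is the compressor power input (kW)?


dh = 310.0 - 261.1 = 48.9 kJ/kg
W = m_dot * dh = 0.847 * 48.9 = 41.42 kW

41.42


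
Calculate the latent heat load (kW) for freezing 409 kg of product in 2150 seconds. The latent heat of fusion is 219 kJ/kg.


Q_lat = m * h_fg / t
Q_lat = 409 * 219 / 2150
Q_lat = 41.66 kW

41.66


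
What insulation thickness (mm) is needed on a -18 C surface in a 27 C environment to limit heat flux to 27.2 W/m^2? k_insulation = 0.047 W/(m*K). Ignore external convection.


dT = 27 - (-18) = 45 K
thickness = k * dT / q_max * 1000
thickness = 0.047 * 45 / 27.2 * 1000
thickness = 77.8 mm

77.8


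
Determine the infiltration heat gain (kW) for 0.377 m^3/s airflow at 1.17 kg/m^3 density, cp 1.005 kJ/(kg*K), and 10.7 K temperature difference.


Q = V_dot * rho * cp * dT
Q = 0.377 * 1.17 * 1.005 * 10.7
Q = 4.743 kW

4.743


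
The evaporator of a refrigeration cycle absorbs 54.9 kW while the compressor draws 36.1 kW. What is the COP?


COP = Q_evap / W
COP = 54.9 / 36.1
COP = 1.521

1.521


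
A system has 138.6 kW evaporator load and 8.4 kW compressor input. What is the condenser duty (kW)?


Q_cond = Q_evap + W
Q_cond = 138.6 + 8.4
Q_cond = 147.0 kW

147.0


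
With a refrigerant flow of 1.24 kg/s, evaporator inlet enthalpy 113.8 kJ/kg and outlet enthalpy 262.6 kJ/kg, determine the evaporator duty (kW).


dh = 262.6 - 113.8 = 148.8 kJ/kg
Q_evap = m_dot * dh = 1.24 * 148.8
Q_evap = 184.51 kW

184.51


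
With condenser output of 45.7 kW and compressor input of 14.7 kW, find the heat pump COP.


COP_hp = Q_cond / W
COP_hp = 45.7 / 14.7
COP_hp = 3.109

3.109


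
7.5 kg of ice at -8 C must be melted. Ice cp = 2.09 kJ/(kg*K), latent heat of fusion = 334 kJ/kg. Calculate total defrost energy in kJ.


Sensible heat = cp * dT = 2.09 * 8 = 16.72 kJ/kg
Total per kg = 16.72 + 334 = 350.72 kJ/kg
Q = m * total = 7.5 * 350.72
Q = 2630.4 kJ

2630.4


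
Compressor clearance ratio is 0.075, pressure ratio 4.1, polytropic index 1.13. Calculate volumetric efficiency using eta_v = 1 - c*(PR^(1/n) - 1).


PR^(1/n) = 4.1^(1/1.13) = 3.48567265
eta_v = 1 - 0.075 * (3.48567265 - 1)
eta_v = 0.8136

0.8136


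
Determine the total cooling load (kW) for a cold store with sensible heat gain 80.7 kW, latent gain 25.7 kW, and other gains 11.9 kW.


Q_total = Q_s + Q_l + Q_misc
Q_total = 80.7 + 25.7 + 11.9
Q_total = 118.3 kW

118.3


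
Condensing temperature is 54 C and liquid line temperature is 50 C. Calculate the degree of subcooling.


Subcooling = T_cond - T_liquid
Subcooling = 54 - 50
Subcooling = 4 K

4


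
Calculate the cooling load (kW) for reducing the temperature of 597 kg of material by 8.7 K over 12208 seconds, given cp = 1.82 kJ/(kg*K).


Q = m * cp * dT / t
Q = 597 * 1.82 * 8.7 / 12208
Q = 0.774 kW

0.774


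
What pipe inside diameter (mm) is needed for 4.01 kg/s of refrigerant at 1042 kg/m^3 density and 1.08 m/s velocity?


A = m_dot / (rho * v) = 4.01 / (1042 * 1.08) = 0.003563304187 m^2
d = sqrt(4*A/pi) * 1000
d = 67.4 mm

67.4


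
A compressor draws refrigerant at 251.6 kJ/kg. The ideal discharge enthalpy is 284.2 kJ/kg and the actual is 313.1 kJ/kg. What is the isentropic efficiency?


dh_ideal = 284.2 - 251.6 = 32.6 kJ/kg
dh_actual = 313.1 - 251.6 = 61.5 kJ/kg
eta_s = dh_ideal / dh_actual = 32.6 / 61.5
eta_s = 0.5301

0.5301


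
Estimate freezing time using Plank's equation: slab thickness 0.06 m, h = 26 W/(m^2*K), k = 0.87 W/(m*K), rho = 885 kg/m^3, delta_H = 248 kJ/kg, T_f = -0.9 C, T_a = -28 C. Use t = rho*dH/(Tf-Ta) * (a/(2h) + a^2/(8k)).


dT = -0.9 - (-28) = 27.1 K
term1 = a/(2h) = 0.06/(2*26) = 0.001153846154
term2 = a^2/(8k) = 0.06^2/(8*0.87) = 0.0005172413793
t = rho*dH*1000/dT * (term1 + term2)
t = 885*248*1000/27.1 * (0.001153846154 + 0.0005172413793)
t = 13534 s

13534


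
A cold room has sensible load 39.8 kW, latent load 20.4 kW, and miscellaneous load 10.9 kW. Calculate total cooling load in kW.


Q_total = Q_s + Q_l + Q_misc
Q_total = 39.8 + 20.4 + 10.9
Q_total = 71.1 kW

71.1


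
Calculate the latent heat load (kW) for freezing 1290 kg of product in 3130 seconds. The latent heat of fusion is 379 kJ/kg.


Q_lat = m * h_fg / t
Q_lat = 1290 * 379 / 3130
Q_lat = 156.2 kW

156.2


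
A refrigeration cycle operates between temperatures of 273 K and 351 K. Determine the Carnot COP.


dT = 351 - 273 = 78 K
COP_carnot = T_cold / dT = 273 / 78
COP_carnot = 3.5

3.5


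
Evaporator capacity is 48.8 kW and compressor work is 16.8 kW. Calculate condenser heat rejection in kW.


Q_cond = Q_evap + W
Q_cond = 48.8 + 16.8
Q_cond = 65.6 kW

65.6


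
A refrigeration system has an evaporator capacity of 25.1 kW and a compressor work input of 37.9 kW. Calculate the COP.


COP = Q_evap / W
COP = 25.1 / 37.9
COP = 0.662

0.662


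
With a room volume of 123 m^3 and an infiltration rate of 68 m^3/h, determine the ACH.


ACH = flow / volume
ACH = 68 / 123
ACH = 0.553

0.553


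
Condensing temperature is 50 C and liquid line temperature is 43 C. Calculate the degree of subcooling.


Subcooling = T_cond - T_liquid
Subcooling = 50 - 43
Subcooling = 7 K

7


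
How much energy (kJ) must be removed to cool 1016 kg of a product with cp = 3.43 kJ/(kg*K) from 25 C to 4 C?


dT = 25 - (4) = 21 K
Q = m * cp * dT = 1016 * 3.43 * 21
Q = 73182 kJ

73182


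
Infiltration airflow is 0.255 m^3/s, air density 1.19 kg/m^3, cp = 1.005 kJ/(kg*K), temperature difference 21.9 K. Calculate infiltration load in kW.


Q = V_dot * rho * cp * dT
Q = 0.255 * 1.19 * 1.005 * 21.9
Q = 6.679 kW

6.679


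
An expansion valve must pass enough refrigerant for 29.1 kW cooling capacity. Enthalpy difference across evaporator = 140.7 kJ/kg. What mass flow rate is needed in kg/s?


m_dot = Q / dh
m_dot = 29.1 / 140.7
m_dot = 0.2068 kg/s

0.2068


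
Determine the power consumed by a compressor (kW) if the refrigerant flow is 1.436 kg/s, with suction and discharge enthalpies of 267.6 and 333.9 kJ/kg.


dh = 333.9 - 267.6 = 66.3 kJ/kg
W = m_dot * dh = 1.436 * 66.3 = 95.21 kW

95.21


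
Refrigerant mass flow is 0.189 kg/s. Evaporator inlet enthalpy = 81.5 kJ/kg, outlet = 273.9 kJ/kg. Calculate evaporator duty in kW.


dh = 273.9 - 81.5 = 192.4 kJ/kg
Q_evap = m_dot * dh = 0.189 * 192.4
Q_evap = 36.36 kW

36.36


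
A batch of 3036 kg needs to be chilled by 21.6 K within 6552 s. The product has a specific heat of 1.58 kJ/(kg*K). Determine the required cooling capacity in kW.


Q = m * cp * dT / t
Q = 3036 * 1.58 * 21.6 / 6552
Q = 15.814 kW

15.814


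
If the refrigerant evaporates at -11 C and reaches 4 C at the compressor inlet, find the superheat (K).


Superheat = T_suction - T_evap
Superheat = 4 - (-11)
Superheat = 15 K

15


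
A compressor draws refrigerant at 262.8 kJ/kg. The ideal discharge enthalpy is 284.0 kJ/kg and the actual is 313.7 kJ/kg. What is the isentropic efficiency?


dh_ideal = 284.0 - 262.8 = 21.2 kJ/kg
dh_actual = 313.7 - 262.8 = 50.9 kJ/kg
eta_s = dh_ideal / dh_actual = 21.2 / 50.9
eta_s = 0.4165

0.4165


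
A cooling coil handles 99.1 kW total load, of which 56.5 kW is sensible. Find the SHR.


SHR = Q_sensible / Q_total
SHR = 56.5 / 99.1
SHR = 0.57

0.57


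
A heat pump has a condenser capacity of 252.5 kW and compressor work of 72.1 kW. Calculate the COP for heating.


COP_hp = Q_cond / W
COP_hp = 252.5 / 72.1
COP_hp = 3.502

3.502


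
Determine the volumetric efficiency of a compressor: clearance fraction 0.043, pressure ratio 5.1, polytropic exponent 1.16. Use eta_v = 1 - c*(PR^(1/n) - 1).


PR^(1/n) = 5.1^(1/1.16) = 4.07356162
eta_v = 1 - 0.043 * (4.07356162 - 1)
eta_v = 0.8678

0.8678


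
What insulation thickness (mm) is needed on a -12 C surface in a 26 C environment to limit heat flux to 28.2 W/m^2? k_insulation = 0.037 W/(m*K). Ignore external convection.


dT = 26 - (-12) = 38 K
thickness = k * dT / q_max * 1000
thickness = 0.037 * 38 / 28.2 * 1000
thickness = 49.9 mm

49.9


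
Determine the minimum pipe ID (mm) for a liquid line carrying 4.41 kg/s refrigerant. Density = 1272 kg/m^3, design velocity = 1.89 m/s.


A = m_dot / (rho * v) = 4.41 / (1272 * 1.89) = 0.001834381551 m^2
d = sqrt(4*A/pi) * 1000
d = 48.3 mm

48.3


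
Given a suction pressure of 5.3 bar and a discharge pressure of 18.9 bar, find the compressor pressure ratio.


PR = P_high / P_low
PR = 18.9 / 5.3
PR = 3.566

3.566


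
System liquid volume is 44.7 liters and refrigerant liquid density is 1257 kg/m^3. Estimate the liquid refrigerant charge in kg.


Charge = V * rho / 1000
Charge = 44.7 * 1257 / 1000
Charge = 56.19 kg

56.19


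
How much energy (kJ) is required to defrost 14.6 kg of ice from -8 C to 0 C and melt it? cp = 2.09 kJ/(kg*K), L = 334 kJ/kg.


Sensible heat = cp * dT = 2.09 * 8 = 16.72 kJ/kg
Total per kg = 16.72 + 334 = 350.72 kJ/kg
Q = m * total = 14.6 * 350.72
Q = 5120.5 kJ

5120.5


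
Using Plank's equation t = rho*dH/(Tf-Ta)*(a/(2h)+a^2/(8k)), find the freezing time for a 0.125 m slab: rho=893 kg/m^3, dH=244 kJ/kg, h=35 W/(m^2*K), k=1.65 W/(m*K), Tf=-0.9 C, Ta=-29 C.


dT = -0.9 - (-29) = 28.1 K
term1 = a/(2h) = 0.125/(2*35) = 0.001785714286
term2 = a^2/(8k) = 0.125^2/(8*1.65) = 0.001183712121
t = rho*dH*1000/dT * (term1 + term2)
t = 893*244*1000/28.1 * (0.001785714286 + 0.001183712121)
t = 23025 s

23025


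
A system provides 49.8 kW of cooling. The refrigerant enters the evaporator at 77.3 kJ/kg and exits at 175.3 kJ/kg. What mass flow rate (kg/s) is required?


dh = 175.3 - 77.3 = 98.0 kJ/kg
m_dot = Q / dh = 49.8 / 98.0 = 0.5082 kg/s

0.5082


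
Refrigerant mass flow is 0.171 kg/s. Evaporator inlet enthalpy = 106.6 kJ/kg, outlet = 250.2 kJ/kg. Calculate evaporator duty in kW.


dh = 250.2 - 106.6 = 143.6 kJ/kg
Q_evap = m_dot * dh = 0.171 * 143.6
Q_evap = 24.56 kW

24.56


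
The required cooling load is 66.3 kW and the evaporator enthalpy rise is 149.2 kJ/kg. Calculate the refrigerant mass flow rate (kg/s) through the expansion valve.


m_dot = Q / dh
m_dot = 66.3 / 149.2
m_dot = 0.4444 kg/s

0.4444


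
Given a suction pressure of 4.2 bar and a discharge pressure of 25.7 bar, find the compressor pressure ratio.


PR = P_high / P_low
PR = 25.7 / 4.2
PR = 6.119

6.119


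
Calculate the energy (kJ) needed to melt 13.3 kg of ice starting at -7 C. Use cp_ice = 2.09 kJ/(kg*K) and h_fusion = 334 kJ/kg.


Sensible heat = cp * dT = 2.09 * 7 = 14.63 kJ/kg
Total per kg = 14.63 + 334 = 348.63 kJ/kg
Q = m * total = 13.3 * 348.63
Q = 4636.8 kJ

4636.8


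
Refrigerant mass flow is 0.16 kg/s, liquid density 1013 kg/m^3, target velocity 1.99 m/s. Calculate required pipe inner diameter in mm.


A = m_dot / (rho * v) = 0.16 / (1013 * 1.99) = 0.00007937019748 m^2
d = sqrt(4*A/pi) * 1000
d = 10.1 mm

10.1


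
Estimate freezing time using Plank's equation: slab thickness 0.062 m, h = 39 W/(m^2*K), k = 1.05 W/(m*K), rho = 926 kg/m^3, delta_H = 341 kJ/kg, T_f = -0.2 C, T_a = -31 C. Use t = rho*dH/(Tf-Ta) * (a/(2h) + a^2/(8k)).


dT = -0.2 - (-31) = 30.8 K
term1 = a/(2h) = 0.062/(2*39) = 0.0007948717949
term2 = a^2/(8k) = 0.062^2/(8*1.05) = 0.0004576190476
t = rho*dH*1000/dT * (term1 + term2)
t = 926*341*1000/30.8 * (0.0007948717949 + 0.0004576190476)
t = 12841 s

12841


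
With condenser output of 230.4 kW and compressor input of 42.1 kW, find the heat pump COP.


COP_hp = Q_cond / W
COP_hp = 230.4 / 42.1
COP_hp = 5.473

5.473


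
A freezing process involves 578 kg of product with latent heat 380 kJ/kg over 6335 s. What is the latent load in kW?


Q_lat = m * h_fg / t
Q_lat = 578 * 380 / 6335
Q_lat = 34.67 kW

34.67


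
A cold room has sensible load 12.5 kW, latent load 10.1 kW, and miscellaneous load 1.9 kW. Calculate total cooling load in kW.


Q_total = Q_s + Q_l + Q_misc
Q_total = 12.5 + 10.1 + 1.9
Q_total = 24.5 kW

24.5


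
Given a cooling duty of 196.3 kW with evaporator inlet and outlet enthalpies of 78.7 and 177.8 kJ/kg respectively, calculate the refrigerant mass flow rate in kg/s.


dh = 177.8 - 78.7 = 99.1 kJ/kg
m_dot = Q / dh = 196.3 / 99.1 = 1.9808 kg/s

1.9808


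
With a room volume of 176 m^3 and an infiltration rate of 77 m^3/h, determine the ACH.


ACH = flow / volume
ACH = 77 / 176
ACH = 0.438

0.438


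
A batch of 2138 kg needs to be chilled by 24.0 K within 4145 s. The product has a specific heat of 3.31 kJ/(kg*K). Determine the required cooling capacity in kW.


Q = m * cp * dT / t
Q = 2138 * 3.31 * 24.0 / 4145
Q = 40.975 kW

40.975


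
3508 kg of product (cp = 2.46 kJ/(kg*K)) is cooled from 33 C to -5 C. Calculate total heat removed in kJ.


dT = 33 - (-5) = 38 K
Q = m * cp * dT = 3508 * 2.46 * 38
Q = 327928 kJ

327928


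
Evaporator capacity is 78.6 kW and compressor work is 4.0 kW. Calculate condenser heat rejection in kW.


Q_cond = Q_evap + W
Q_cond = 78.6 + 4.0
Q_cond = 82.6 kW

82.6


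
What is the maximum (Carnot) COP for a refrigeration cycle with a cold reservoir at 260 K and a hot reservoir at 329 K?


dT = 329 - 260 = 69 K
COP_carnot = T_cold / dT = 260 / 69
COP_carnot = 3.768

3.768


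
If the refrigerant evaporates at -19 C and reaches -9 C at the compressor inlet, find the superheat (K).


Superheat = T_suction - T_evap
Superheat = -9 - (-19)
Superheat = 10 K

10


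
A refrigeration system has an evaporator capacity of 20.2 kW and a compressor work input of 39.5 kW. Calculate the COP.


COP = Q_evap / W
COP = 20.2 / 39.5
COP = 0.511

0.511


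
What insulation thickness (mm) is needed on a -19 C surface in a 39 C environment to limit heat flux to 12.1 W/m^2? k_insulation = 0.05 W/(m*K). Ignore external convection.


dT = 39 - (-19) = 58 K
thickness = k * dT / q_max * 1000
thickness = 0.05 * 58 / 12.1 * 1000
thickness = 239.7 mm

239.7


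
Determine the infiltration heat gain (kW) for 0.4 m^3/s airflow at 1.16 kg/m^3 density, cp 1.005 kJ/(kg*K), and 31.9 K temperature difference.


Q = V_dot * rho * cp * dT
Q = 0.4 * 1.16 * 1.005 * 31.9
Q = 14.876 kW

14.876


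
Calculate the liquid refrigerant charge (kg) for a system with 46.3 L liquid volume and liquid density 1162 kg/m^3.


Charge = V * rho / 1000
Charge = 46.3 * 1162 / 1000
Charge = 53.8 kg

53.8


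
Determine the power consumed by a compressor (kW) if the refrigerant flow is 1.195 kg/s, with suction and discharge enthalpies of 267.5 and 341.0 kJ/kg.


dh = 341.0 - 267.5 = 73.5 kJ/kg
W = m_dot * dh = 1.195 * 73.5 = 87.83 kW

87.83


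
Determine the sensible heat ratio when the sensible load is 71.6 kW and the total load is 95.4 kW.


SHR = Q_sensible / Q_total
SHR = 71.6 / 95.4
SHR = 0.751

0.751


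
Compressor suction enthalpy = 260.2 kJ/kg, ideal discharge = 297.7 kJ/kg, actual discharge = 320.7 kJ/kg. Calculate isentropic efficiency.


dh_ideal = 297.7 - 260.2 = 37.5 kJ/kg
dh_actual = 320.7 - 260.2 = 60.5 kJ/kg
eta_s = dh_ideal / dh_actual = 37.5 / 60.5
eta_s = 0.6198

0.6198


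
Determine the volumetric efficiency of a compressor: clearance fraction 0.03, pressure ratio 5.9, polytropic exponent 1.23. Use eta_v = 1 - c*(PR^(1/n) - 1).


PR^(1/n) = 5.9^(1/1.23) = 4.23359152
eta_v = 1 - 0.03 * (4.23359152 - 1)
eta_v = 0.903

0.903


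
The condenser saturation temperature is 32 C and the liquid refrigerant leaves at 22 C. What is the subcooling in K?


Subcooling = T_cond - T_liquid
Subcooling = 32 - 22
Subcooling = 10 K

10


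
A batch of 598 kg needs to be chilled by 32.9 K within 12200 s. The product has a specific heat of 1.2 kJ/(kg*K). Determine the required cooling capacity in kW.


Q = m * cp * dT / t
Q = 598 * 1.2 * 32.9 / 12200
Q = 1.935 kW

1.935


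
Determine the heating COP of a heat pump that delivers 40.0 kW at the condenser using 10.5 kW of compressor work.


COP_hp = Q_cond / W
COP_hp = 40.0 / 10.5
COP_hp = 3.81

3.81


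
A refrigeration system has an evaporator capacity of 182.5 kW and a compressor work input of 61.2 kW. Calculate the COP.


COP = Q_evap / W
COP = 182.5 / 61.2
COP = 2.982

2.982


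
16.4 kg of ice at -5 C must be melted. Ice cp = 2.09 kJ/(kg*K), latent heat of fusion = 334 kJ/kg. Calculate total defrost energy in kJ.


Sensible heat = cp * dT = 2.09 * 5 = 10.45 kJ/kg
Total per kg = 10.45 + 334 = 344.45 kJ/kg
Q = m * total = 16.4 * 344.45
Q = 5649.0 kJ

5649.0


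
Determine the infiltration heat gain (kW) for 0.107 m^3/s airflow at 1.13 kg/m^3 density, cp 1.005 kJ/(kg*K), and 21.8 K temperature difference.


Q = V_dot * rho * cp * dT
Q = 0.107 * 1.13 * 1.005 * 21.8
Q = 2.649 kW

2.649


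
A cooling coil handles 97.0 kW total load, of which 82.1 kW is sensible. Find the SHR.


SHR = Q_sensible / Q_total
SHR = 82.1 / 97.0
SHR = 0.846

0.846


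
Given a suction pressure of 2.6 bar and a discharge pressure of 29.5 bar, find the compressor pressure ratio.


PR = P_high / P_low
PR = 29.5 / 2.6
PR = 11.346

11.346


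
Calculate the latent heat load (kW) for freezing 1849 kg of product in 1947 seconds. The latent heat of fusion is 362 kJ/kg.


Q_lat = m * h_fg / t
Q_lat = 1849 * 362 / 1947
Q_lat = 343.78 kW

343.78


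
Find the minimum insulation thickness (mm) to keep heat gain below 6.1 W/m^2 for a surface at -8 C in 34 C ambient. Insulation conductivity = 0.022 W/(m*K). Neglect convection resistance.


dT = 34 - (-8) = 42 K
thickness = k * dT / q_max * 1000
thickness = 0.022 * 42 / 6.1 * 1000
thickness = 151.5 mm

151.5


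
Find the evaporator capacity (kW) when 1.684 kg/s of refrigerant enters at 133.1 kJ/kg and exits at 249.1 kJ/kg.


dh = 249.1 - 133.1 = 116.0 kJ/kg
Q_evap = m_dot * dh = 1.684 * 116.0
Q_evap = 195.34 kW

195.34


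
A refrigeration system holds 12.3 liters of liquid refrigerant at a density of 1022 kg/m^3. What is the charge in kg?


Charge = V * rho / 1000
Charge = 12.3 * 1022 / 1000
Charge = 12.57 kg

12.57


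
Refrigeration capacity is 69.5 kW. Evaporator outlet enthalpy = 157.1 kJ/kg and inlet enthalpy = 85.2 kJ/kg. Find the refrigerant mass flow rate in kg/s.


dh = 157.1 - 85.2 = 71.9 kJ/kg
m_dot = Q / dh = 69.5 / 71.9 = 0.9666 kg/s

0.9666


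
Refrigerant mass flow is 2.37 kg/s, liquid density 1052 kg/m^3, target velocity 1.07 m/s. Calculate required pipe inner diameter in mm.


A = m_dot / (rho * v) = 2.37 / (1052 * 1.07) = 0.002105468889 m^2
d = sqrt(4*A/pi) * 1000
d = 51.8 mm

51.8


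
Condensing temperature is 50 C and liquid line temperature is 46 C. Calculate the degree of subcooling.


Subcooling = T_cond - T_liquid
Subcooling = 50 - 46
Subcooling = 4 K

4


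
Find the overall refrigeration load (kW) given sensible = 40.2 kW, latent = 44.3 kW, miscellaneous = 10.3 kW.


Q_total = Q_s + Q_l + Q_misc
Q_total = 40.2 + 44.3 + 10.3
Q_total = 94.8 kW

94.8


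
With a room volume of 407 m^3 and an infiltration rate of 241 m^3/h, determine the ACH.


ACH = flow / volume
ACH = 241 / 407
ACH = 0.592

0.592


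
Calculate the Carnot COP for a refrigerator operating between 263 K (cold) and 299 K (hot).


dT = 299 - 263 = 36 K
COP_carnot = T_cold / dT = 263 / 36
COP_carnot = 7.306

7.306


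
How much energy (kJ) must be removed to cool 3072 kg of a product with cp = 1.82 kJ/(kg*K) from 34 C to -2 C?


dT = 34 - (-2) = 36 K
Q = m * cp * dT = 3072 * 1.82 * 36
Q = 201277 kJ

201277


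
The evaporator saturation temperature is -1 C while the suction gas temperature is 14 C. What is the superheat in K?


Superheat = T_suction - T_evap
Superheat = 14 - (-1)
Superheat = 15 K

15


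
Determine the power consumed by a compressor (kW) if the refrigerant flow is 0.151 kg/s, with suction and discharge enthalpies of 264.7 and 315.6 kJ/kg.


dh = 315.6 - 264.7 = 50.9 kJ/kg
W = m_dot * dh = 0.151 * 50.9 = 7.69 kW

7.69


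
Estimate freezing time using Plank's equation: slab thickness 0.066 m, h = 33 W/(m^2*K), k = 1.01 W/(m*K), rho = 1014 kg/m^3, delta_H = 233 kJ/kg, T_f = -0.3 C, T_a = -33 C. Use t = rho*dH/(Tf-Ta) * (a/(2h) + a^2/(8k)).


dT = -0.3 - (-33) = 32.7 K
term1 = a/(2h) = 0.066/(2*33) = 0.001
term2 = a^2/(8k) = 0.066^2/(8*1.01) = 0.0005391089109
t = rho*dH*1000/dT * (term1 + term2)
t = 1014*233*1000/32.7 * (0.001 + 0.0005391089109)
t = 11120 s

11120


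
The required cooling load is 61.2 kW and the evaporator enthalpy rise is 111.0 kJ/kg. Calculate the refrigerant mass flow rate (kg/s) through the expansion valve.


m_dot = Q / dh
m_dot = 61.2 / 111.0
m_dot = 0.5514 kg/s

0.5514


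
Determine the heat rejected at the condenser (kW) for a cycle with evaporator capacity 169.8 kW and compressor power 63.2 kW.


Q_cond = Q_evap + W
Q_cond = 169.8 + 63.2
Q_cond = 233.0 kW

233.0


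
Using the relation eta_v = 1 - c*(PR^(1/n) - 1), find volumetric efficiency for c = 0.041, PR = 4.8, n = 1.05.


PR^(1/n) = 4.8^(1/1.05) = 4.45452272
eta_v = 1 - 0.041 * (4.45452272 - 1)
eta_v = 0.8584

0.8584


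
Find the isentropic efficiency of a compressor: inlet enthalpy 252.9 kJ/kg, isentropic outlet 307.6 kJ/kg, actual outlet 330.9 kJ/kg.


dh_ideal = 307.6 - 252.9 = 54.7 kJ/kg
dh_actual = 330.9 - 252.9 = 78.0 kJ/kg
eta_s = dh_ideal / dh_actual = 54.7 / 78.0
eta_s = 0.7013

0.7013


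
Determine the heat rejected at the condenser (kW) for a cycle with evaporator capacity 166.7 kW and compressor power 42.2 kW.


Q_cond = Q_evap + W
Q_cond = 166.7 + 42.2
Q_cond = 208.9 kW

208.9


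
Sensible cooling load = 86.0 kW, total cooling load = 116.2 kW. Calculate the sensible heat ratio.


SHR = Q_sensible / Q_total
SHR = 86.0 / 116.2
SHR = 0.74

0.74


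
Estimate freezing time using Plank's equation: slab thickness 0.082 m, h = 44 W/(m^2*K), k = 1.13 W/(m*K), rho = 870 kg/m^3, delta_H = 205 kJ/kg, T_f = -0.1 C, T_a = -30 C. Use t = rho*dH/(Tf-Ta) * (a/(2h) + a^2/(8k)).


dT = -0.1 - (-30) = 29.9 K
term1 = a/(2h) = 0.082/(2*44) = 0.0009318181818
term2 = a^2/(8k) = 0.082^2/(8*1.13) = 0.0007438053097
t = rho*dH*1000/dT * (term1 + term2)
t = 870*205*1000/29.9 * (0.0009318181818 + 0.0007438053097)
t = 9995 s

9995


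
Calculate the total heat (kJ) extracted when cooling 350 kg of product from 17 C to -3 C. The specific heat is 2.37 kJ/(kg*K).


dT = 17 - (-3) = 20 K
Q = m * cp * dT = 350 * 2.37 * 20
Q = 16590 kJ

16590


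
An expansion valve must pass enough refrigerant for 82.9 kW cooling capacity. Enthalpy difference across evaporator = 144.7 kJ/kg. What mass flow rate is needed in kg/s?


m_dot = Q / dh
m_dot = 82.9 / 144.7
m_dot = 0.5729 kg/s

0.5729


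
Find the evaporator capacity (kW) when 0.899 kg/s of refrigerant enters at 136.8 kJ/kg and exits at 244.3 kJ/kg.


dh = 244.3 - 136.8 = 107.5 kJ/kg
Q_evap = m_dot * dh = 0.899 * 107.5
Q_evap = 96.64 kW

96.64


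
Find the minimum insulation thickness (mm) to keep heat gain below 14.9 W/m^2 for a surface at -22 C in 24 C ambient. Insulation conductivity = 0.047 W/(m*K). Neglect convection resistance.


dT = 24 - (-22) = 46 K
thickness = k * dT / q_max * 1000
thickness = 0.047 * 46 / 14.9 * 1000
thickness = 145.1 mm

145.1


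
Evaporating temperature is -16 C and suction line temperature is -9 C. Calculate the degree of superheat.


Superheat = T_suction - T_evap
Superheat = -9 - (-16)
Superheat = 7 K

7


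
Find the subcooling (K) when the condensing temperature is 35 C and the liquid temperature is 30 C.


Subcooling = T_cond - T_liquid
Subcooling = 35 - 30
Subcooling = 5 K

5


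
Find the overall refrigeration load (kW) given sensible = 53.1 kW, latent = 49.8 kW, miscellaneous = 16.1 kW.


Q_total = Q_s + Q_l + Q_misc
Q_total = 53.1 + 49.8 + 16.1
Q_total = 119.0 kW

119.0


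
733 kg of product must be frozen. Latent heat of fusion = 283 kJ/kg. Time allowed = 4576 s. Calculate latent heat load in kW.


Q_lat = m * h_fg / t
Q_lat = 733 * 283 / 4576
Q_lat = 45.33 kW

45.33


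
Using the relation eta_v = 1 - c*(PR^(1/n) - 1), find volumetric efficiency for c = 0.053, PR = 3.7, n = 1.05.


PR^(1/n) = 3.7^(1/1.05) = 3.47651813
eta_v = 1 - 0.053 * (3.47651813 - 1)
eta_v = 0.8687

0.8687


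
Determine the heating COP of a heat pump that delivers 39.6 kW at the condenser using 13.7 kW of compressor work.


COP_hp = Q_cond / W
COP_hp = 39.6 / 13.7
COP_hp = 2.891

2.891


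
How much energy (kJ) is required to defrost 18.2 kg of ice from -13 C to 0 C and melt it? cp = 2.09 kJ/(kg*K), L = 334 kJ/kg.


Sensible heat = cp * dT = 2.09 * 13 = 27.17 kJ/kg
Total per kg = 27.17 + 334 = 361.17 kJ/kg
Q = m * total = 18.2 * 361.17
Q = 6573.3 kJ

6573.3


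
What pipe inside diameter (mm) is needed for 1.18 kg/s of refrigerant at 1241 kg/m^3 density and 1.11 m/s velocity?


A = m_dot / (rho * v) = 1.18 / (1241 * 1.11) = 0.0008566181008 m^2
d = sqrt(4*A/pi) * 1000
d = 33.0 mm

33.0


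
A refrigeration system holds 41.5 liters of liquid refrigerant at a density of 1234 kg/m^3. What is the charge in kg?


Charge = V * rho / 1000
Charge = 41.5 * 1234 / 1000
Charge = 51.21 kg

51.21


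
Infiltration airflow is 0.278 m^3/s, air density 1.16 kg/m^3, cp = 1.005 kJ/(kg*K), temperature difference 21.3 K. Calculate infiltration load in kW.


Q = V_dot * rho * cp * dT
Q = 0.278 * 1.16 * 1.005 * 21.3
Q = 6.903 kW

6.903


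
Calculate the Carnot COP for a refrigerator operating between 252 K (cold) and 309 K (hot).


dT = 309 - 252 = 57 K
COP_carnot = T_cold / dT = 252 / 57
COP_carnot = 4.421

4.421


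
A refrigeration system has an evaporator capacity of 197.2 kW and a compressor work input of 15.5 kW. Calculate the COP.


COP = Q_evap / W
COP = 197.2 / 15.5
COP = 12.723

12.723


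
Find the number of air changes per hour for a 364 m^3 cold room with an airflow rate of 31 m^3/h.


ACH = flow / volume
ACH = 31 / 364
ACH = 0.085

0.085


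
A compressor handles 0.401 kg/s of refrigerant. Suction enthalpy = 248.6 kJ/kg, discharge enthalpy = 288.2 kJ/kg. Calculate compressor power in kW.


dh = 288.2 - 248.6 = 39.6 kJ/kg
W = m_dot * dh = 0.401 * 39.6 = 15.88 kW

15.88


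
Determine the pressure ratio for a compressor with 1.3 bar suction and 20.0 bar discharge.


PR = P_high / P_low
PR = 20.0 / 1.3
PR = 15.385

15.385


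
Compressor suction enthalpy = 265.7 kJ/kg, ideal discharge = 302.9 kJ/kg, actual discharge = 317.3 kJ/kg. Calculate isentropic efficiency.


dh_ideal = 302.9 - 265.7 = 37.2 kJ/kg
dh_actual = 317.3 - 265.7 = 51.6 kJ/kg
eta_s = dh_ideal / dh_actual = 37.2 / 51.6
eta_s = 0.7209

0.7209


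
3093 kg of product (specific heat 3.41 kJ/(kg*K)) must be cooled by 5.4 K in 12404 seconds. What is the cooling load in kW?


Q = m * cp * dT / t
Q = 3093 * 3.41 * 5.4 / 12404
Q = 4.592 kW

4.592


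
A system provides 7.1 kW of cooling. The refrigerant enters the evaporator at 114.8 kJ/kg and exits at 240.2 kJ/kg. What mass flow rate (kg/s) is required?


dh = 240.2 - 114.8 = 125.4 kJ/kg
m_dot = Q / dh = 7.1 / 125.4 = 0.0566 kg/s

0.0566


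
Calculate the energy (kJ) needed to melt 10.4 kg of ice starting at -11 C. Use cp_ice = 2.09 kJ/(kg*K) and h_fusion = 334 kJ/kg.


Sensible heat = cp * dT = 2.09 * 11 = 22.99 kJ/kg
Total per kg = 22.99 + 334 = 356.99 kJ/kg
Q = m * total = 10.4 * 356.99
Q = 3712.7 kJ

3712.7


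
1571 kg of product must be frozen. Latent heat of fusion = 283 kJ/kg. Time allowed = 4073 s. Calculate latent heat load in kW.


Q_lat = m * h_fg / t
Q_lat = 1571 * 283 / 4073
Q_lat = 109.16 kW

109.16


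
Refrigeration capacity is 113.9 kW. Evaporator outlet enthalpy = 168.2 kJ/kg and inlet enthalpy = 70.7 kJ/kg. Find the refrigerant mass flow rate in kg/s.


dh = 168.2 - 70.7 = 97.5 kJ/kg
m_dot = Q / dh = 113.9 / 97.5 = 1.1682 kg/s

1.1682


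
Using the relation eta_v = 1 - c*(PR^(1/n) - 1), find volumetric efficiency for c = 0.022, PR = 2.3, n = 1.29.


PR^(1/n) = 2.3^(1/1.29) = 1.90725681
eta_v = 1 - 0.022 * (1.90725681 - 1)
eta_v = 0.98

0.98


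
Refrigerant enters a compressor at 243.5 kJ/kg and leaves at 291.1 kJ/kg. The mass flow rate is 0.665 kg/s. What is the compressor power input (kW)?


dh = 291.1 - 243.5 = 47.6 kJ/kg
W = m_dot * dh = 0.665 * 47.6 = 31.65 kW

31.65


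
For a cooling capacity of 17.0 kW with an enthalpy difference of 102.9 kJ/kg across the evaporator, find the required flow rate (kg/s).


m_dot = Q / dh
m_dot = 17.0 / 102.9
m_dot = 0.1652 kg/s

0.1652


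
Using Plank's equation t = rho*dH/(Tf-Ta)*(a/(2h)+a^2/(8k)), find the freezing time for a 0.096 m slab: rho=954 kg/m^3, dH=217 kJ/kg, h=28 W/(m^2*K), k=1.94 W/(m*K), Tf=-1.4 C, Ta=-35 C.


dT = -1.4 - (-35) = 33.6 K
term1 = a/(2h) = 0.096/(2*28) = 0.001714285714
term2 = a^2/(8k) = 0.096^2/(8*1.94) = 0.000593814433
t = rho*dH*1000/dT * (term1 + term2)
t = 954*217*1000/33.6 * (0.001714285714 + 0.000593814433)
t = 14221 s

14221


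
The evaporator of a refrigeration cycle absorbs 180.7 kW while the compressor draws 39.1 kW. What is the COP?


COP = Q_evap / W
COP = 180.7 / 39.1
COP = 4.621

4.621


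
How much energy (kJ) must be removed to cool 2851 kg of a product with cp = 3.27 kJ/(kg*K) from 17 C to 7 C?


dT = 17 - (7) = 10 K
Q = m * cp * dT = 2851 * 3.27 * 10
Q = 93228 kJ

93228


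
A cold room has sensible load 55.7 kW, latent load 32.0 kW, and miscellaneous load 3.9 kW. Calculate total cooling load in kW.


Q_total = Q_s + Q_l + Q_misc
Q_total = 55.7 + 32.0 + 3.9
Q_total = 91.6 kW

91.6


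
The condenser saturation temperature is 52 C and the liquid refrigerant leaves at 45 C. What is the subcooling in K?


Subcooling = T_cond - T_liquid
Subcooling = 52 - 45
Subcooling = 7 K

7


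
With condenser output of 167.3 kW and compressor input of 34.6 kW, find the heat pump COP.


COP_hp = Q_cond / W
COP_hp = 167.3 / 34.6
COP_hp = 4.835

4.835


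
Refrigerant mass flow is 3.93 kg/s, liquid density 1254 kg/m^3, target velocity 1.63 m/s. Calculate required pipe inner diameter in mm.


A = m_dot / (rho * v) = 3.93 / (1254 * 1.63) = 0.001922681774 m^2
d = sqrt(4*A/pi) * 1000
d = 49.5 mm

49.5


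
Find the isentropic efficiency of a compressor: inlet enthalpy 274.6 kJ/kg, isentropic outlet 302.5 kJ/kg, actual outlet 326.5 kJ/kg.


dh_ideal = 302.5 - 274.6 = 27.9 kJ/kg
dh_actual = 326.5 - 274.6 = 51.9 kJ/kg
eta_s = dh_ideal / dh_actual = 27.9 / 51.9
eta_s = 0.5376

0.5376


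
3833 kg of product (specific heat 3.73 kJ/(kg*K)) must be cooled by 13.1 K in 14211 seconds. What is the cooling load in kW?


Q = m * cp * dT / t
Q = 3833 * 3.73 * 13.1 / 14211
Q = 13.179 kW

13.179


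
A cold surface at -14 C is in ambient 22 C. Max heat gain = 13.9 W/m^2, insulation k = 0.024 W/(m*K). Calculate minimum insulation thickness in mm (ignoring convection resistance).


dT = 22 - (-14) = 36 K
thickness = k * dT / q_max * 1000
thickness = 0.024 * 36 / 13.9 * 1000
thickness = 62.2 mm

62.2


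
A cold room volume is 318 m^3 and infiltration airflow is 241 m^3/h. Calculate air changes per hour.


ACH = flow / volume
ACH = 241 / 318
ACH = 0.758

0.758


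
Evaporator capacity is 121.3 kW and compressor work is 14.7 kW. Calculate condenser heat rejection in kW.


Q_cond = Q_evap + W
Q_cond = 121.3 + 14.7
Q_cond = 136.0 kW

136.0


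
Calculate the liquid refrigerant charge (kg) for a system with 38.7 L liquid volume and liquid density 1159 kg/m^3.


Charge = V * rho / 1000
Charge = 38.7 * 1159 / 1000
Charge = 44.85 kg

44.85


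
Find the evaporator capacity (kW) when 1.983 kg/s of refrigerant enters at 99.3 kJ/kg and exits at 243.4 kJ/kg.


dh = 243.4 - 99.3 = 144.1 kJ/kg
Q_evap = m_dot * dh = 1.983 * 144.1
Q_evap = 285.75 kW

285.75


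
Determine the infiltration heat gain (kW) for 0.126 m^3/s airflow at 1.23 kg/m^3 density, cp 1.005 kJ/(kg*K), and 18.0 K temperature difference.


Q = V_dot * rho * cp * dT
Q = 0.126 * 1.23 * 1.005 * 18.0
Q = 2.804 kW

2.804


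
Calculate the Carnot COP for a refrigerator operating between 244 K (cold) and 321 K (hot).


dT = 321 - 244 = 77 K
COP_carnot = T_cold / dT = 244 / 77
COP_carnot = 3.169

3.169


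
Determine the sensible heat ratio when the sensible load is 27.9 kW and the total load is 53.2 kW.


SHR = Q_sensible / Q_total
SHR = 27.9 / 53.2
SHR = 0.524

0.524


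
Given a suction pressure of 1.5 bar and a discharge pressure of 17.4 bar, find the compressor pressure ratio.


PR = P_high / P_low
PR = 17.4 / 1.5
PR = 11.6

11.6


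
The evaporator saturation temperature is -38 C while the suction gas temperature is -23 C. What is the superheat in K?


Superheat = T_suction - T_evap
Superheat = -23 - (-38)
Superheat = 15 K

15


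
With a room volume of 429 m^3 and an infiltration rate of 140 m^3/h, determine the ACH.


ACH = flow / volume
ACH = 140 / 429
ACH = 0.326

0.326


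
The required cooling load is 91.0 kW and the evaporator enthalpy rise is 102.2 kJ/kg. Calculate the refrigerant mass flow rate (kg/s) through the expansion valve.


m_dot = Q / dh
m_dot = 91.0 / 102.2
m_dot = 0.8904 kg/s

0.8904


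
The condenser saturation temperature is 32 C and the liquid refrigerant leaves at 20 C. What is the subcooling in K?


Subcooling = T_cond - T_liquid
Subcooling = 32 - 20
Subcooling = 12 K

12


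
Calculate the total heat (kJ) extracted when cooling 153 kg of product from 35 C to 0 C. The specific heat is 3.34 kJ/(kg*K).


dT = 35 - (0) = 35 K
Q = m * cp * dT = 153 * 3.34 * 35
Q = 17886 kJ

17886


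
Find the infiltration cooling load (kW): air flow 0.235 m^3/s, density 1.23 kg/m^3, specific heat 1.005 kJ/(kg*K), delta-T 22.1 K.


Q = V_dot * rho * cp * dT
Q = 0.235 * 1.23 * 1.005 * 22.1
Q = 6.42 kW

6.42


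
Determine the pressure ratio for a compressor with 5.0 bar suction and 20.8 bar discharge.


PR = P_high / P_low
PR = 20.8 / 5.0
PR = 4.16

4.16


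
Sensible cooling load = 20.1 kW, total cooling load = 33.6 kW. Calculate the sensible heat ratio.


SHR = Q_sensible / Q_total
SHR = 20.1 / 33.6
SHR = 0.598

0.598


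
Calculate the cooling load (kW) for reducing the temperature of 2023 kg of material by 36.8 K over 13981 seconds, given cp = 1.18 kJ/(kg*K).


Q = m * cp * dT / t
Q = 2023 * 1.18 * 36.8 / 13981
Q = 6.283 kW

6.283


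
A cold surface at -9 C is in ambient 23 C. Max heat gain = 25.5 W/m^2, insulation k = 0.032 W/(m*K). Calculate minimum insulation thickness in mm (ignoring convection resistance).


dT = 23 - (-9) = 32 K
thickness = k * dT / q_max * 1000
thickness = 0.032 * 32 / 25.5 * 1000
thickness = 40.2 mm

40.2


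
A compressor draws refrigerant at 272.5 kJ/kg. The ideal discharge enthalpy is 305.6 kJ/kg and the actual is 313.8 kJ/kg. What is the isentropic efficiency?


dh_ideal = 305.6 - 272.5 = 33.1 kJ/kg
dh_actual = 313.8 - 272.5 = 41.3 kJ/kg
eta_s = dh_ideal / dh_actual = 33.1 / 41.3
eta_s = 0.8015

0.8015


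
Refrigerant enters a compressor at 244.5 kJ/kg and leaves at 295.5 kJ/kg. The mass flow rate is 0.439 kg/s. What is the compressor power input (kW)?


dh = 295.5 - 244.5 = 51.0 kJ/kg
W = m_dot * dh = 0.439 * 51.0 = 22.39 kW

22.39


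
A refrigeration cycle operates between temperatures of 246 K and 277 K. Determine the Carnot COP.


dT = 277 - 246 = 31 K
COP_carnot = T_cold / dT = 246 / 31
COP_carnot = 7.935

7.935


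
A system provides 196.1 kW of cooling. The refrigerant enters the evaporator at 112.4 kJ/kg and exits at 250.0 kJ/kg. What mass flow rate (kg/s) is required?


dh = 250.0 - 112.4 = 137.6 kJ/kg
m_dot = Q / dh = 196.1 / 137.6 = 1.4251 kg/s

1.4251


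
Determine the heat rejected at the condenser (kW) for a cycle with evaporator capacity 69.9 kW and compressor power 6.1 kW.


Q_cond = Q_evap + W
Q_cond = 69.9 + 6.1
Q_cond = 76.0 kW

76.0


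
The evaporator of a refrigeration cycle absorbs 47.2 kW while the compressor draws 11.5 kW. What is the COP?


COP = Q_evap / W
COP = 47.2 / 11.5
COP = 4.104

4.104


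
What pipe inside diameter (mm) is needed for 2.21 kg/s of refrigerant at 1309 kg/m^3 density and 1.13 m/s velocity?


A = m_dot / (rho * v) = 2.21 / (1309 * 1.13) = 0.00149408114 m^2
d = sqrt(4*A/pi) * 1000
d = 43.6 mm

43.6


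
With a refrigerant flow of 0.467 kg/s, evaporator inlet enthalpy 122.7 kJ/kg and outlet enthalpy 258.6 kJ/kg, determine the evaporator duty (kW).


dh = 258.6 - 122.7 = 135.9 kJ/kg
Q_evap = m_dot * dh = 0.467 * 135.9
Q_evap = 63.47 kW

63.47


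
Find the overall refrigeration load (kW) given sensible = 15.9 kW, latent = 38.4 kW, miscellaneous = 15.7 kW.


Q_total = Q_s + Q_l + Q_misc
Q_total = 15.9 + 38.4 + 15.7
Q_total = 70.0 kW

70.0


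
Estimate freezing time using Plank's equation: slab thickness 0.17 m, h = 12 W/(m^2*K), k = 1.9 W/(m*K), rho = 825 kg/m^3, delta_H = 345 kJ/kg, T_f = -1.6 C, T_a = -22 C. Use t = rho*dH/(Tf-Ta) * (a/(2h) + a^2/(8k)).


dT = -1.6 - (-22) = 20.4 K
term1 = a/(2h) = 0.17/(2*12) = 0.007083333333
term2 = a^2/(8k) = 0.17^2/(8*1.9) = 0.001901315789
t = rho*dH*1000/dT * (term1 + term2)
t = 825*345*1000/20.4 * (0.007083333333 + 0.001901315789)
t = 125356 s

125356


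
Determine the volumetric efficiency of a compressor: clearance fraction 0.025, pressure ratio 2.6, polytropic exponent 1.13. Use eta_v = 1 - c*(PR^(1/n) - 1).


PR^(1/n) = 2.6^(1/1.13) = 2.32934089
eta_v = 1 - 0.025 * (2.32934089 - 1)
eta_v = 0.9668

0.9668


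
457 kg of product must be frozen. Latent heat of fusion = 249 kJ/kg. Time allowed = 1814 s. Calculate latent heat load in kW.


Q_lat = m * h_fg / t
Q_lat = 457 * 249 / 1814
Q_lat = 62.73 kW

62.73


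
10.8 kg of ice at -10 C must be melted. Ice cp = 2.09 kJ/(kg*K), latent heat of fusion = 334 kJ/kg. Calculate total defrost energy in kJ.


Sensible heat = cp * dT = 2.09 * 10 = 20.9 kJ/kg
Total per kg = 20.9 + 334 = 354.9 kJ/kg
Q = m * total = 10.8 * 354.9
Q = 3832.9 kJ

3832.9


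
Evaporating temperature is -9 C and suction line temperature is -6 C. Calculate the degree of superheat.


Superheat = T_suction - T_evap
Superheat = -6 - (-9)
Superheat = 3 K

3


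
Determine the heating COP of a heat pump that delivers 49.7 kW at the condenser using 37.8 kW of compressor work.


COP_hp = Q_cond / W
COP_hp = 49.7 / 37.8
COP_hp = 1.315

1.315


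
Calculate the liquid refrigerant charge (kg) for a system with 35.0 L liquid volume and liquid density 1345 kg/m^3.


Charge = V * rho / 1000
Charge = 35.0 * 1345 / 1000
Charge = 47.08 kg

47.08


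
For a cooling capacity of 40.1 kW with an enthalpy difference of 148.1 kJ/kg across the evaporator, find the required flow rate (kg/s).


m_dot = Q / dh
m_dot = 40.1 / 148.1
m_dot = 0.2708 kg/s

0.2708


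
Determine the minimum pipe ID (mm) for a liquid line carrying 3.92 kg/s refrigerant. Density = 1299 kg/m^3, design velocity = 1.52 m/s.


A = m_dot / (rho * v) = 3.92 / (1299 * 1.52) = 0.001985332847 m^2
d = sqrt(4*A/pi) * 1000
d = 50.3 mm

50.3


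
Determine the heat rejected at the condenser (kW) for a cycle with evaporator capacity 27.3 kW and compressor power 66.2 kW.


Q_cond = Q_evap + W
Q_cond = 27.3 + 66.2
Q_cond = 93.5 kW

93.5


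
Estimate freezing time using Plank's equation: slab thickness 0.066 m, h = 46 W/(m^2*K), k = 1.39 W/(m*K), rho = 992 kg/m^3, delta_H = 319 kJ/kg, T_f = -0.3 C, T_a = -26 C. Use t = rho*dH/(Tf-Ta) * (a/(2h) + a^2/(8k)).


dT = -0.3 - (-26) = 25.7 K
term1 = a/(2h) = 0.066/(2*46) = 0.0007173913043
term2 = a^2/(8k) = 0.066^2/(8*1.39) = 0.0003917266187
t = rho*dH*1000/dT * (term1 + term2)
t = 992*319*1000/25.7 * (0.0007173913043 + 0.0003917266187)
t = 13657 s

13657
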